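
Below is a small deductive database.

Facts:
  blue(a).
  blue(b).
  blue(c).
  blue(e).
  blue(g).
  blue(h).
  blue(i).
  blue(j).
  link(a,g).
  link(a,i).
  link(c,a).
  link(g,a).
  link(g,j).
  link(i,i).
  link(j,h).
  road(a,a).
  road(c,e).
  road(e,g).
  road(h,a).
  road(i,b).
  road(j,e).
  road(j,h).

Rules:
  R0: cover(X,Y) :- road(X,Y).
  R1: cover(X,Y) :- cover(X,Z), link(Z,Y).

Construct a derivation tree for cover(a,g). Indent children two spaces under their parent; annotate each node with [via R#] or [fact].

round 1: derive cover(a,a) via R0 from road(a,a)
round 1: derive cover(c,e) via R0 from road(c,e)
round 1: derive cover(e,g) via R0 from road(e,g)
round 1: derive cover(h,a) via R0 from road(h,a)
round 1: derive cover(i,b) via R0 from road(i,b)
round 1: derive cover(j,e) via R0 from road(j,e)
round 1: derive cover(j,h) via R0 from road(j,h)
round 2: derive cover(a,g) via R1 from cover(a,a), link(a,g)
round 2: derive cover(a,i) via R1 from cover(a,a), link(a,i)
round 2: derive cover(e,a) via R1 from cover(e,g), link(g,a)
round 2: derive cover(e,j) via R1 from cover(e,g), link(g,j)
round 2: derive cover(h,g) via R1 from cover(h,a), link(a,g)
round 2: derive cover(h,i) via R1 from cover(h,a), link(a,i)
round 3: derive cover(a,j) via R1 from cover(a,g), link(g,j)
round 3: derive cover(e,h) via R1 from cover(e,j), link(j,h)
round 3: derive cover(e,i) via R1 from cover(e,a), link(a,i)
round 3: derive cover(h,j) via R1 from cover(h,g), link(g,j)
round 4: derive cover(a,h) via R1 from cover(a,j), link(j,h)
round 4: derive cover(h,h) via R1 from cover(h,j), link(j,h)

cover(a,g)  [via R1]
  cover(a,a)  [via R0]
    road(a,a)  [fact]
  link(a,g)  [fact]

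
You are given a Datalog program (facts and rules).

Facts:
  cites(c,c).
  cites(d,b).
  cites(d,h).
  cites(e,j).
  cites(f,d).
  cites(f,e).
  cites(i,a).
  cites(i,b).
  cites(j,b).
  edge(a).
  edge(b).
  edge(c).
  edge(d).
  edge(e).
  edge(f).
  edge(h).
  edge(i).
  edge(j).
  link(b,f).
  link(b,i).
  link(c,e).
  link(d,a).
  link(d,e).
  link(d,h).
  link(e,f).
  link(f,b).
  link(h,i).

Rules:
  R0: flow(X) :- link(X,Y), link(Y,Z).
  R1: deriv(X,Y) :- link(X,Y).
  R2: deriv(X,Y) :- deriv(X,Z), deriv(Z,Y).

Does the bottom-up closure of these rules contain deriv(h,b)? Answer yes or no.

no

round 1: derive deriv(b,f) via R1 from link(b,f)
round 1: derive deriv(b,i) via R1 from link(b,i)
round 1: derive deriv(c,e) via R1 from link(c,e)
round 1: derive deriv(d,a) via R1 from link(d,a)
round 1: derive deriv(d,e) via R1 from link(d,e)
round 1: derive deriv(d,h) via R1 from link(d,h)
round 1: derive deriv(e,f) via R1 from link(e,f)
round 1: derive deriv(f,b) via R1 from link(f,b)
round 1: derive deriv(h,i) via R1 from link(h,i)
round 2: derive deriv(b,b) via R2 from deriv(b,f), deriv(f,b)
round 2: derive deriv(c,f) via R2 from deriv(c,e), deriv(e,f)
round 2: derive deriv(d,f) via R2 from deriv(d,e), deriv(e,f)
round 2: derive deriv(d,i) via R2 from deriv(d,h), deriv(h,i)
round 2: derive deriv(e,b) via R2 from deriv(e,f), deriv(f,b)
round 2: derive deriv(f,f) via R2 from deriv(f,b), deriv(b,f)
round 2: derive deriv(f,i) via R2 from deriv(f,b), deriv(b,i)
round 3: derive deriv(c,b) via R2 from deriv(c,e), deriv(e,b)
round 3: derive deriv(c,i) via R2 from deriv(c,f), deriv(f,i)
round 3: derive deriv(d,b) via R2 from deriv(d,e), deriv(e,b)
round 3: derive deriv(e,i) via R2 from deriv(e,b), deriv(b,i)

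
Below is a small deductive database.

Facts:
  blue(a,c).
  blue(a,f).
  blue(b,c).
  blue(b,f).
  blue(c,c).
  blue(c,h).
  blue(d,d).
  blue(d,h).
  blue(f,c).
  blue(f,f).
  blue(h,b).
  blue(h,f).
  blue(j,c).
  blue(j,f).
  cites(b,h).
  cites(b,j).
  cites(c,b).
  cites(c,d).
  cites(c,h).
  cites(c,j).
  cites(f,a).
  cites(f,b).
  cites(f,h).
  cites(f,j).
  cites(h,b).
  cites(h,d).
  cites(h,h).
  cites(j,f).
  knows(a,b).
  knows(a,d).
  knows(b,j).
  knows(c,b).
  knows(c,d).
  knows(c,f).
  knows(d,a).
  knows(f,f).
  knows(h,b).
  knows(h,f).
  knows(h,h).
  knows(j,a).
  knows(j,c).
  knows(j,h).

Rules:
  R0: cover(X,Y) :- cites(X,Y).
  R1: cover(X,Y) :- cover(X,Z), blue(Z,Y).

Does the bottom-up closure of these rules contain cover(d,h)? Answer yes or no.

no

round 1: derive cover(b,h) via R0 from cites(b,h)
round 1: derive cover(b,j) via R0 from cites(b,j)
round 1: derive cover(c,b) via R0 from cites(c,b)
round 1: derive cover(c,d) via R0 from cites(c,d)
round 1: derive cover(c,h) via R0 from cites(c,h)
round 1: derive cover(c,j) via R0 from cites(c,j)
round 1: derive cover(f,a) via R0 from cites(f,a)
round 1: derive cover(f,b) via R0 from cites(f,b)
round 1: derive cover(f,h) via R0 from cites(f,h)
round 1: derive cover(f,j) via R0 from cites(f,j)
round 1: derive cover(h,b) via R0 from cites(h,b)
round 1: derive cover(h,d) via R0 from cites(h,d)
round 1: derive cover(h,h) via R0 from cites(h,h)
round 1: derive cover(j,f) via R0 from cites(j,f)
round 2: derive cover(b,b) via R1 from cover(b,h), blue(h,b)
round 2: derive cover(b,c) via R1 from cover(b,j), blue(j,c)
round 2: derive cover(b,f) via R1 from cover(b,h), blue(h,f)
round 2: derive cover(c,c) via R1 from cover(c,b), blue(b,c)
round 2: derive cover(c,f) via R1 from cover(c,b), blue(b,f)
round 2: derive cover(f,c) via R1 from cover(f,a), blue(a,c)
round 2: derive cover(f,f) via R1 from cover(f,a), blue(a,f)
round 2: derive cover(h,c) via R1 from cover(h,b), blue(b,c)
round 2: derive cover(h,f) via R1 from cover(h,b), blue(b,f)
round 2: derive cover(j,c) via R1 from cover(j,f), blue(f,c)
round 3: derive cover(j,h) via R1 from cover(j,c), blue(c,h)
round 4: derive cover(j,b) via R1 from cover(j,h), blue(h,b)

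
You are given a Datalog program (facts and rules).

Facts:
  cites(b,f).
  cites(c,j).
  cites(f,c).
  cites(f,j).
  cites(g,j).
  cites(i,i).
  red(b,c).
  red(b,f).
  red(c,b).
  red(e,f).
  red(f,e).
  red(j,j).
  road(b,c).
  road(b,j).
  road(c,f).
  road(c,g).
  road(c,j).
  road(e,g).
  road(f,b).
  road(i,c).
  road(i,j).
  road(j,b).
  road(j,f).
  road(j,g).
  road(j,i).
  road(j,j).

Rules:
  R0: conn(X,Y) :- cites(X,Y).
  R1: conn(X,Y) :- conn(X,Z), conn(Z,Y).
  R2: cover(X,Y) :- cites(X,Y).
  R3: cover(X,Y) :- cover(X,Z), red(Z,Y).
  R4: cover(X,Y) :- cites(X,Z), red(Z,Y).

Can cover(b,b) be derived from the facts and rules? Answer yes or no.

round 1: derive cover(b,f) via R2 from cites(b,f)
round 1: derive cover(c,j) via R2 from cites(c,j)
round 1: derive cover(f,c) via R2 from cites(f,c)
round 1: derive cover(f,j) via R2 from cites(f,j)
round 1: derive cover(g,j) via R2 from cites(g,j)
round 1: derive cover(i,i) via R2 from cites(i,i)
round 1: derive cover(b,e) via R4 from cites(b,f), red(f,e)
round 1: derive cover(f,b) via R4 from cites(f,c), red(c,b)
round 2: derive cover(f,f) via R3 from cover(f,b), red(b,f)
round 3: derive cover(f,e) via R3 from cover(f,f), red(f,e)

no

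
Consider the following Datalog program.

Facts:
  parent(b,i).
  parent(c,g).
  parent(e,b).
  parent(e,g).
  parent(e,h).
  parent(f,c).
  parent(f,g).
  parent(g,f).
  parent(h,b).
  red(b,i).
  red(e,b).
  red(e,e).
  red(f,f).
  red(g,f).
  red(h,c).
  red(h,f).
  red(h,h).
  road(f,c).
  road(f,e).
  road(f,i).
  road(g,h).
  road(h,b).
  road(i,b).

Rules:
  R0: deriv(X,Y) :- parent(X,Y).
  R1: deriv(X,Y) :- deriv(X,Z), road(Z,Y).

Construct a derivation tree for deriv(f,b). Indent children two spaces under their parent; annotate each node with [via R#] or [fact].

deriv(f,b)  [via R1]
  deriv(f,h)  [via R1]
    deriv(f,g)  [via R0]
      parent(f,g)  [fact]
    road(g,h)  [fact]
  road(h,b)  [fact]

round 1: derive deriv(b,i) via R0 from parent(b,i)
round 1: derive deriv(c,g) via R0 from parent(c,g)
round 1: derive deriv(e,b) via R0 from parent(e,b)
round 1: derive deriv(e,g) via R0 from parent(e,g)
round 1: derive deriv(e,h) via R0 from parent(e,h)
round 1: derive deriv(f,c) via R0 from parent(f,c)
round 1: derive deriv(f,g) via R0 from parent(f,g)
round 1: derive deriv(g,f) via R0 from parent(g,f)
round 1: derive deriv(h,b) via R0 from parent(h,b)
round 2: derive deriv(b,b) via R1 from deriv(b,i), road(i,b)
round 2: derive deriv(c,h) via R1 from deriv(c,g), road(g,h)
round 2: derive deriv(f,h) via R1 from deriv(f,g), road(g,h)
round 2: derive deriv(g,c) via R1 from deriv(g,f), road(f,c)
round 2: derive deriv(g,e) via R1 from deriv(g,f), road(f,e)
round 2: derive deriv(g,i) via R1 from deriv(g,f), road(f,i)
round 3: derive deriv(c,b) via R1 from deriv(c,h), road(h,b)
round 3: derive deriv(f,b) via R1 from deriv(f,h), road(h,b)
round 3: derive deriv(g,b) via R1 from deriv(g,i), road(i,b)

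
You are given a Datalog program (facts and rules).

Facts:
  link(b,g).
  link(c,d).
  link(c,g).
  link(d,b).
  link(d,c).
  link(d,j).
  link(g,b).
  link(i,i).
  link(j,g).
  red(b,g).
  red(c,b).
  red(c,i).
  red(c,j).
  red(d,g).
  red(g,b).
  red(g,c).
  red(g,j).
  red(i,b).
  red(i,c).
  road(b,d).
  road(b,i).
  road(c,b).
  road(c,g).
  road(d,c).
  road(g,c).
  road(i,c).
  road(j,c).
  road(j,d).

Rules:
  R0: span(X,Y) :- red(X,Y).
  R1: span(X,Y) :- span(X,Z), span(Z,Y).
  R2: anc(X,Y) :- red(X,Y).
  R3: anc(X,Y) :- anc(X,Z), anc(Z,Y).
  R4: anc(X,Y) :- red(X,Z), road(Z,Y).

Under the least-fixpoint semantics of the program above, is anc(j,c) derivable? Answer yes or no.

round 1: derive anc(b,g) via R2 from red(b,g)
round 1: derive anc(c,b) via R2 from red(c,b)
round 1: derive anc(c,i) via R2 from red(c,i)
round 1: derive anc(c,j) via R2 from red(c,j)
round 1: derive anc(d,g) via R2 from red(d,g)
round 1: derive anc(g,b) via R2 from red(g,b)
round 1: derive anc(g,c) via R2 from red(g,c)
round 1: derive anc(g,j) via R2 from red(g,j)
round 1: derive anc(i,b) via R2 from red(i,b)
round 1: derive anc(i,c) via R2 from red(i,c)
round 1: derive anc(b,c) via R4 from red(b,g), road(g,c)
round 1: derive anc(c,c) via R4 from red(c,i), road(i,c)
round 1: derive anc(c,d) via R4 from red(c,b), road(b,d)
round 1: derive anc(d,c) via R4 from red(d,g), road(g,c)
round 1: derive anc(g,d) via R4 from red(g,b), road(b,d)
round 1: derive anc(g,g) via R4 from red(g,c), road(c,g)
round 1: derive anc(g,i) via R4 from red(g,b), road(b,i)
round 1: derive anc(i,d) via R4 from red(i,b), road(b,d)
round 1: derive anc(i,g) via R4 from red(i,c), road(c,g)
round 1: derive anc(i,i) via R4 from red(i,b), road(b,i)
round 2: derive anc(b,b) via R3 from anc(b,c), anc(c,b)
round 2: derive anc(b,d) via R3 from anc(b,c), anc(c,d)
round 2: derive anc(b,i) via R3 from anc(b,c), anc(c,i)
round 2: derive anc(b,j) via R3 from anc(b,c), anc(c,j)
round 2: derive anc(c,g) via R3 from anc(c,b), anc(b,g)
round 2: derive anc(d,b) via R3 from anc(d,c), anc(c,b)
round 2: derive anc(d,d) via R3 from anc(d,c), anc(c,d)
round 2: derive anc(d,i) via R3 from anc(d,c), anc(c,i)
round 2: derive anc(d,j) via R3 from anc(d,c), anc(c,j)
round 2: derive anc(i,j) via R3 from anc(i,c), anc(c,j)

no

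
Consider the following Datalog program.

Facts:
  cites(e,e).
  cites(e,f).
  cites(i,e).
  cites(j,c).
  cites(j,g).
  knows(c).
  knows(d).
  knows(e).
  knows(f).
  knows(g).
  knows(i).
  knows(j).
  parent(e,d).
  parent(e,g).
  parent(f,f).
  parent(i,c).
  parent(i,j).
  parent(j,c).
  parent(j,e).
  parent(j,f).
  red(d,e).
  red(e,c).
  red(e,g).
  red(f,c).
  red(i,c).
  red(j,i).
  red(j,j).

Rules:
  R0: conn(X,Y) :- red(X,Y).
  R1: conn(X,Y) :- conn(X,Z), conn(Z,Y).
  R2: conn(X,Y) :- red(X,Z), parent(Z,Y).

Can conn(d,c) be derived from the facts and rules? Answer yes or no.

yes

round 1: derive conn(d,e) via R0 from red(d,e)
round 1: derive conn(e,c) via R0 from red(e,c)
round 1: derive conn(e,g) via R0 from red(e,g)
round 1: derive conn(f,c) via R0 from red(f,c)
round 1: derive conn(i,c) via R0 from red(i,c)
round 1: derive conn(j,i) via R0 from red(j,i)
round 1: derive conn(j,j) via R0 from red(j,j)
round 1: derive conn(d,d) via R2 from red(d,e), parent(e,d)
round 1: derive conn(d,g) via R2 from red(d,e), parent(e,g)
round 1: derive conn(j,c) via R2 from red(j,i), parent(i,c)
round 1: derive conn(j,e) via R2 from red(j,j), parent(j,e)
round 1: derive conn(j,f) via R2 from red(j,j), parent(j,f)
round 2: derive conn(d,c) via R1 from conn(d,e), conn(e,c)
round 2: derive conn(j,g) via R1 from conn(j,e), conn(e,g)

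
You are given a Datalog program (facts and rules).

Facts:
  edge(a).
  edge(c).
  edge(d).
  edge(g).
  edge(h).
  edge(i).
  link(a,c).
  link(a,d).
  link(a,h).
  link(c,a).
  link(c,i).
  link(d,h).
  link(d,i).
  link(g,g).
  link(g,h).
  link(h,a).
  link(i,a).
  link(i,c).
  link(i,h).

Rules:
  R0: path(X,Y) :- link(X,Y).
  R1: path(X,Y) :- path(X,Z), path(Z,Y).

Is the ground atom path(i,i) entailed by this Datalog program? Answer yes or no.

yes

round 1: derive path(a,c) via R0 from link(a,c)
round 1: derive path(a,d) via R0 from link(a,d)
round 1: derive path(a,h) via R0 from link(a,h)
round 1: derive path(c,a) via R0 from link(c,a)
round 1: derive path(c,i) via R0 from link(c,i)
round 1: derive path(d,h) via R0 from link(d,h)
round 1: derive path(d,i) via R0 from link(d,i)
round 1: derive path(g,g) via R0 from link(g,g)
round 1: derive path(g,h) via R0 from link(g,h)
round 1: derive path(h,a) via R0 from link(h,a)
round 1: derive path(i,a) via R0 from link(i,a)
round 1: derive path(i,c) via R0 from link(i,c)
round 1: derive path(i,h) via R0 from link(i,h)
round 2: derive path(a,a) via R1 from path(a,c), path(c,a)
round 2: derive path(a,i) via R1 from path(a,c), path(c,i)
round 2: derive path(c,c) via R1 from path(c,a), path(a,c)
round 2: derive path(c,d) via R1 from path(c,a), path(a,d)
round 2: derive path(c,h) via R1 from path(c,a), path(a,h)
round 2: derive path(d,a) via R1 from path(d,h), path(h,a)
round 2: derive path(d,c) via R1 from path(d,i), path(i,c)
round 2: derive path(g,a) via R1 from path(g,h), path(h,a)
round 2: derive path(h,c) via R1 from path(h,a), path(a,c)
round 2: derive path(h,d) via R1 from path(h,a), path(a,d)
round 2: derive path(h,h) via R1 from path(h,a), path(a,h)
round 2: derive path(i,d) via R1 from path(i,a), path(a,d)
round 2: derive path(i,i) via R1 from path(i,c), path(c,i)
round 3: derive path(d,d) via R1 from path(d,a), path(a,d)
round 3: derive path(g,c) via R1 from path(g,a), path(a,c)
round 3: derive path(g,d) via R1 from path(g,a), path(a,d)
round 3: derive path(g,i) via R1 from path(g,a), path(a,i)
round 3: derive path(h,i) via R1 from path(h,a), path(a,i)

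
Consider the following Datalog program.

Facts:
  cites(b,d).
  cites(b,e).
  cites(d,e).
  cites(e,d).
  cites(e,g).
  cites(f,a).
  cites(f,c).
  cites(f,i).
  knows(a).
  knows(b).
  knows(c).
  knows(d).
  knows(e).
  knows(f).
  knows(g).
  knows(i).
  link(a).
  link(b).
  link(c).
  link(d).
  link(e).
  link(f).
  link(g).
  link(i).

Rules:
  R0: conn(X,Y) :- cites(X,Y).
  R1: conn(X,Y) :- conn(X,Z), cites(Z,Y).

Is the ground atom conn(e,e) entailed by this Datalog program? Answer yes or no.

yes

round 1: derive conn(b,d) via R0 from cites(b,d)
round 1: derive conn(b,e) via R0 from cites(b,e)
round 1: derive conn(d,e) via R0 from cites(d,e)
round 1: derive conn(e,d) via R0 from cites(e,d)
round 1: derive conn(e,g) via R0 from cites(e,g)
round 1: derive conn(f,a) via R0 from cites(f,a)
round 1: derive conn(f,c) via R0 from cites(f,c)
round 1: derive conn(f,i) via R0 from cites(f,i)
round 2: derive conn(b,g) via R1 from conn(b,e), cites(e,g)
round 2: derive conn(d,d) via R1 from conn(d,e), cites(e,d)
round 2: derive conn(d,g) via R1 from conn(d,e), cites(e,g)
round 2: derive conn(e,e) via R1 from conn(e,d), cites(d,e)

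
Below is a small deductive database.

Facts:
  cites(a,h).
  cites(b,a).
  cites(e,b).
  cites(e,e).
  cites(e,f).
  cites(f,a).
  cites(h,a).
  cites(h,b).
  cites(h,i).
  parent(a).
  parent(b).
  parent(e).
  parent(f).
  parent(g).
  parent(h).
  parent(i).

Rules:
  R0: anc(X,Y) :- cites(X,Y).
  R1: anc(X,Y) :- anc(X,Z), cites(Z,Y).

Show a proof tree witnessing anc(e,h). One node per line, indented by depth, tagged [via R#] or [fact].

round 1: derive anc(a,h) via R0 from cites(a,h)
round 1: derive anc(b,a) via R0 from cites(b,a)
round 1: derive anc(e,b) via R0 from cites(e,b)
round 1: derive anc(e,e) via R0 from cites(e,e)
round 1: derive anc(e,f) via R0 from cites(e,f)
round 1: derive anc(f,a) via R0 from cites(f,a)
round 1: derive anc(h,a) via R0 from cites(h,a)
round 1: derive anc(h,b) via R0 from cites(h,b)
round 1: derive anc(h,i) via R0 from cites(h,i)
round 2: derive anc(a,a) via R1 from anc(a,h), cites(h,a)
round 2: derive anc(a,b) via R1 from anc(a,h), cites(h,b)
round 2: derive anc(a,i) via R1 from anc(a,h), cites(h,i)
round 2: derive anc(b,h) via R1 from anc(b,a), cites(a,h)
round 2: derive anc(e,a) via R1 from anc(e,b), cites(b,a)
round 2: derive anc(f,h) via R1 from anc(f,a), cites(a,h)
round 2: derive anc(h,h) via R1 from anc(h,a), cites(a,h)
round 3: derive anc(b,b) via R1 from anc(b,h), cites(h,b)
round 3: derive anc(b,i) via R1 from anc(b,h), cites(h,i)
round 3: derive anc(e,h) via R1 from anc(e,a), cites(a,h)
round 3: derive anc(f,b) via R1 from anc(f,h), cites(h,b)
round 3: derive anc(f,i) via R1 from anc(f,h), cites(h,i)
round 4: derive anc(e,i) via R1 from anc(e,h), cites(h,i)

anc(e,h)  [via R1]
  anc(e,a)  [via R1]
    anc(e,b)  [via R0]
      cites(e,b)  [fact]
    cites(b,a)  [fact]
  cites(a,h)  [fact]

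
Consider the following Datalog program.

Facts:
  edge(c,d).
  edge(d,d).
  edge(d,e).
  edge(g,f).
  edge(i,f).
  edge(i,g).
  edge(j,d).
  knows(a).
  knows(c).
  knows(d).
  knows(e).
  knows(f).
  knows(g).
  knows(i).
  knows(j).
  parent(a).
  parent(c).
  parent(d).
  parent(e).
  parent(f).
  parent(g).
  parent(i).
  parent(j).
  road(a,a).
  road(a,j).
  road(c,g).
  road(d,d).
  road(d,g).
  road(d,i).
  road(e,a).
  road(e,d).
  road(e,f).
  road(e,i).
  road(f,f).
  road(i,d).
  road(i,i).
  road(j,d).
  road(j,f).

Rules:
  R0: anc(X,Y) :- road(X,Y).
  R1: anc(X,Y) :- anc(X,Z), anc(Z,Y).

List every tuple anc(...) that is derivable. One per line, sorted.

anc(a,a)
anc(a,d)
anc(a,f)
anc(a,g)
anc(a,i)
anc(a,j)
anc(c,g)
anc(d,d)
anc(d,g)
anc(d,i)
anc(e,a)
anc(e,d)
anc(e,f)
anc(e,g)
anc(e,i)
anc(e,j)
anc(f,f)
anc(i,d)
anc(i,g)
anc(i,i)
anc(j,d)
anc(j,f)
anc(j,g)
anc(j,i)

round 1: derive anc(a,a) via R0 from road(a,a)
round 1: derive anc(a,j) via R0 from road(a,j)
round 1: derive anc(c,g) via R0 from road(c,g)
round 1: derive anc(d,d) via R0 from road(d,d)
round 1: derive anc(d,g) via R0 from road(d,g)
round 1: derive anc(d,i) via R0 from road(d,i)
round 1: derive anc(e,a) via R0 from road(e,a)
round 1: derive anc(e,d) via R0 from road(e,d)
round 1: derive anc(e,f) via R0 from road(e,f)
round 1: derive anc(e,i) via R0 from road(e,i)
round 1: derive anc(f,f) via R0 from road(f,f)
round 1: derive anc(i,d) via R0 from road(i,d)
round 1: derive anc(i,i) via R0 from road(i,i)
round 1: derive anc(j,d) via R0 from road(j,d)
round 1: derive anc(j,f) via R0 from road(j,f)
round 2: derive anc(a,d) via R1 from anc(a,j), anc(j,d)
round 2: derive anc(a,f) via R1 from anc(a,j), anc(j,f)
round 2: derive anc(e,g) via R1 from anc(e,d), anc(d,g)
round 2: derive anc(e,j) via R1 from anc(e,a), anc(a,j)
round 2: derive anc(i,g) via R1 from anc(i,d), anc(d,g)
round 2: derive anc(j,g) via R1 from anc(j,d), anc(d,g)
round 2: derive anc(j,i) via R1 from anc(j,d), anc(d,i)
round 3: derive anc(a,g) via R1 from anc(a,d), anc(d,g)
round 3: derive anc(a,i) via R1 from anc(a,d), anc(d,i)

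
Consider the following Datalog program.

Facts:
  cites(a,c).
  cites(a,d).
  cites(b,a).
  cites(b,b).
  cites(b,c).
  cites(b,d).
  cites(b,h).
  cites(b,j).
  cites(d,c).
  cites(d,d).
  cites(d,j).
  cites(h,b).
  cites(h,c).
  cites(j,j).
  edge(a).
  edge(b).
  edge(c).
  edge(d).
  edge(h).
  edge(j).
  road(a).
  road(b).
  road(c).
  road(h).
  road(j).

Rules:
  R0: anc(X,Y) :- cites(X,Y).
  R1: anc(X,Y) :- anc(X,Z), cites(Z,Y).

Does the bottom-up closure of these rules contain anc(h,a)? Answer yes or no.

yes

round 1: derive anc(a,c) via R0 from cites(a,c)
round 1: derive anc(a,d) via R0 from cites(a,d)
round 1: derive anc(b,a) via R0 from cites(b,a)
round 1: derive anc(b,b) via R0 from cites(b,b)
round 1: derive anc(b,c) via R0 from cites(b,c)
round 1: derive anc(b,d) via R0 from cites(b,d)
round 1: derive anc(b,h) via R0 from cites(b,h)
round 1: derive anc(b,j) via R0 from cites(b,j)
round 1: derive anc(d,c) via R0 from cites(d,c)
round 1: derive anc(d,d) via R0 from cites(d,d)
round 1: derive anc(d,j) via R0 from cites(d,j)
round 1: derive anc(h,b) via R0 from cites(h,b)
round 1: derive anc(h,c) via R0 from cites(h,c)
round 1: derive anc(j,j) via R0 from cites(j,j)
round 2: derive anc(a,j) via R1 from anc(a,d), cites(d,j)
round 2: derive anc(h,a) via R1 from anc(h,b), cites(b,a)
round 2: derive anc(h,d) via R1 from anc(h,b), cites(b,d)
round 2: derive anc(h,h) via R1 from anc(h,b), cites(b,h)
round 2: derive anc(h,j) via R1 from anc(h,b), cites(b,j)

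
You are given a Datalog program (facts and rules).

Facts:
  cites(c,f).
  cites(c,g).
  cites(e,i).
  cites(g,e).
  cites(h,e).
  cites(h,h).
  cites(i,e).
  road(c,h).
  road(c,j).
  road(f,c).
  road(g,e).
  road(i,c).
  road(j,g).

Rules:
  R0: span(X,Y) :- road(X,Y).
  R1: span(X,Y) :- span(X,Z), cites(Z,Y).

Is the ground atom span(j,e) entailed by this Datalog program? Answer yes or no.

yes

round 1: derive span(c,h) via R0 from road(c,h)
round 1: derive span(c,j) via R0 from road(c,j)
round 1: derive span(f,c) via R0 from road(f,c)
round 1: derive span(g,e) via R0 from road(g,e)
round 1: derive span(i,c) via R0 from road(i,c)
round 1: derive span(j,g) via R0 from road(j,g)
round 2: derive span(c,e) via R1 from span(c,h), cites(h,e)
round 2: derive span(f,f) via R1 from span(f,c), cites(c,f)
round 2: derive span(f,g) via R1 from span(f,c), cites(c,g)
round 2: derive span(g,i) via R1 from span(g,e), cites(e,i)
round 2: derive span(i,f) via R1 from span(i,c), cites(c,f)
round 2: derive span(i,g) via R1 from span(i,c), cites(c,g)
round 2: derive span(j,e) via R1 from span(j,g), cites(g,e)
round 3: derive span(c,i) via R1 from span(c,e), cites(e,i)
round 3: derive span(f,e) via R1 from span(f,g), cites(g,e)
round 3: derive span(i,e) via R1 from span(i,g), cites(g,e)
round 3: derive span(j,i) via R1 from span(j,e), cites(e,i)
round 4: derive span(f,i) via R1 from span(f,e), cites(e,i)
round 4: derive span(i,i) via R1 from span(i,e), cites(e,i)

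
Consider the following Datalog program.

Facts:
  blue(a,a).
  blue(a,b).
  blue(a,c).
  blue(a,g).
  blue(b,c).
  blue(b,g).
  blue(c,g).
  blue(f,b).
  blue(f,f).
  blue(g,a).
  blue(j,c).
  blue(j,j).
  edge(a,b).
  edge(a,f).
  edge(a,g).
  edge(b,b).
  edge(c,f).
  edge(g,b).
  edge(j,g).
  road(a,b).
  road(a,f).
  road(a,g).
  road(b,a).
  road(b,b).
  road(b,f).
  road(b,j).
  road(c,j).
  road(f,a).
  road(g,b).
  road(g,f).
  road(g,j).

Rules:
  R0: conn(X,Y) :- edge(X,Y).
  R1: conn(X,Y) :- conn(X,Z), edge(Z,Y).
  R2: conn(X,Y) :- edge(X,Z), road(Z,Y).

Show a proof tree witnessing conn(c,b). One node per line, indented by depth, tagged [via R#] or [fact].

round 1: derive conn(a,b) via R0 from edge(a,b)
round 1: derive conn(a,f) via R0 from edge(a,f)
round 1: derive conn(a,g) via R0 from edge(a,g)
round 1: derive conn(b,b) via R0 from edge(b,b)
round 1: derive conn(c,f) via R0 from edge(c,f)
round 1: derive conn(g,b) via R0 from edge(g,b)
round 1: derive conn(j,g) via R0 from edge(j,g)
round 1: derive conn(a,a) via R2 from edge(a,b), road(b,a)
round 1: derive conn(a,j) via R2 from edge(a,b), road(b,j)
round 1: derive conn(b,a) via R2 from edge(b,b), road(b,a)
round 1: derive conn(b,f) via R2 from edge(b,b), road(b,f)
round 1: derive conn(b,j) via R2 from edge(b,b), road(b,j)
round 1: derive conn(c,a) via R2 from edge(c,f), road(f,a)
round 1: derive conn(g,a) via R2 from edge(g,b), road(b,a)
round 1: derive conn(g,f) via R2 from edge(g,b), road(b,f)
round 1: derive conn(g,j) via R2 from edge(g,b), road(b,j)
round 1: derive conn(j,b) via R2 from edge(j,g), road(g,b)
round 1: derive conn(j,f) via R2 from edge(j,g), road(g,f)
round 1: derive conn(j,j) via R2 from edge(j,g), road(g,j)
round 2: derive conn(b,g) via R1 from conn(b,a), edge(a,g)
round 2: derive conn(c,b) via R1 from conn(c,a), edge(a,b)
round 2: derive conn(c,g) via R1 from conn(c,a), edge(a,g)
round 2: derive conn(g,g) via R1 from conn(g,a), edge(a,g)

conn(c,b)  [via R1]
  conn(c,a)  [via R2]
    edge(c,f)  [fact]
    road(f,a)  [fact]
  edge(a,b)  [fact]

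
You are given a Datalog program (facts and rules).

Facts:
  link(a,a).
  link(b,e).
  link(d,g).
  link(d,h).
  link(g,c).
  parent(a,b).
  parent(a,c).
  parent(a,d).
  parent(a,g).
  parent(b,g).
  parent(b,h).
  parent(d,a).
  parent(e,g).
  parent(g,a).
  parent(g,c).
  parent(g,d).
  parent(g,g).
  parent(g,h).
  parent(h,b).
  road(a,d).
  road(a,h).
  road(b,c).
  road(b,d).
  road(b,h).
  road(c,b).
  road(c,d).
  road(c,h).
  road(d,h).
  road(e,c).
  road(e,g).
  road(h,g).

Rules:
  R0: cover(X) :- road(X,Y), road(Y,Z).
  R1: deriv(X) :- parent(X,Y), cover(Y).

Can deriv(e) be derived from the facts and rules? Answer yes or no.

no

round 1: derive cover(a) via R0 from road(a,d), road(d,h)
round 1: derive cover(b) via R0 from road(b,c), road(c,b)
round 1: derive cover(c) via R0 from road(c,b), road(b,c)
round 1: derive cover(d) via R0 from road(d,h), road(h,g)
round 1: derive cover(e) via R0 from road(e,c), road(c,b)
round 2: derive deriv(a) via R1 from parent(a,b), cover(b)
round 2: derive deriv(d) via R1 from parent(d,a), cover(a)
round 2: derive deriv(g) via R1 from parent(g,a), cover(a)
round 2: derive deriv(h) via R1 from parent(h,b), cover(b)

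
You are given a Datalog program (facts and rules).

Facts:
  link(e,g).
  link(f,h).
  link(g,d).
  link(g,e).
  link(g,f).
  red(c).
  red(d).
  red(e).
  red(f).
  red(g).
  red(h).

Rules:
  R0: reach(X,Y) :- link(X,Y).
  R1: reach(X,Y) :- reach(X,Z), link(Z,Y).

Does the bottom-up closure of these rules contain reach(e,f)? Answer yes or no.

round 1: derive reach(e,g) via R0 from link(e,g)
round 1: derive reach(f,h) via R0 from link(f,h)
round 1: derive reach(g,d) via R0 from link(g,d)
round 1: derive reach(g,e) via R0 from link(g,e)
round 1: derive reach(g,f) via R0 from link(g,f)
round 2: derive reach(e,d) via R1 from reach(e,g), link(g,d)
round 2: derive reach(e,e) via R1 from reach(e,g), link(g,e)
round 2: derive reach(e,f) via R1 from reach(e,g), link(g,f)
round 2: derive reach(g,g) via R1 from reach(g,e), link(e,g)
round 2: derive reach(g,h) via R1 from reach(g,f), link(f,h)
round 3: derive reach(e,h) via R1 from reach(e,f), link(f,h)

yes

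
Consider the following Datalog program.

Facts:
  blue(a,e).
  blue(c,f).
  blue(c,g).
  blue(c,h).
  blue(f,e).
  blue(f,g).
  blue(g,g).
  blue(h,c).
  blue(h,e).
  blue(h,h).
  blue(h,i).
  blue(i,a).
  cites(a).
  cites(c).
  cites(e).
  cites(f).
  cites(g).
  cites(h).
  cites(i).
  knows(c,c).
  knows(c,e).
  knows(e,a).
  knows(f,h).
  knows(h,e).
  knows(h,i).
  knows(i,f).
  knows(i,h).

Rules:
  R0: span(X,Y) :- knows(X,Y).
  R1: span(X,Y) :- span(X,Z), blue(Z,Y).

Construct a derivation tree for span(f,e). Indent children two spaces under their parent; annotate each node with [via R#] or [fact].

span(f,e)  [via R1]
  span(f,h)  [via R0]
    knows(f,h)  [fact]
  blue(h,e)  [fact]

round 1: derive span(c,c) via R0 from knows(c,c)
round 1: derive span(c,e) via R0 from knows(c,e)
round 1: derive span(e,a) via R0 from knows(e,a)
round 1: derive span(f,h) via R0 from knows(f,h)
round 1: derive span(h,e) via R0 from knows(h,e)
round 1: derive span(h,i) via R0 from knows(h,i)
round 1: derive span(i,f) via R0 from knows(i,f)
round 1: derive span(i,h) via R0 from knows(i,h)
round 2: derive span(c,f) via R1 from span(c,c), blue(c,f)
round 2: derive span(c,g) via R1 from span(c,c), blue(c,g)
round 2: derive span(c,h) via R1 from span(c,c), blue(c,h)
round 2: derive span(e,e) via R1 from span(e,a), blue(a,e)
round 2: derive span(f,c) via R1 from span(f,h), blue(h,c)
round 2: derive span(f,e) via R1 from span(f,h), blue(h,e)
round 2: derive span(f,i) via R1 from span(f,h), blue(h,i)
round 2: derive span(h,a) via R1 from span(h,i), blue(i,a)
round 2: derive span(i,c) via R1 from span(i,h), blue(h,c)
round 2: derive span(i,e) via R1 from span(i,f), blue(f,e)
round 2: derive span(i,g) via R1 from span(i,f), blue(f,g)
round 2: derive span(i,i) via R1 from span(i,h), blue(h,i)
round 3: derive span(c,i) via R1 from span(c,h), blue(h,i)
round 3: derive span(f,a) via R1 from span(f,i), blue(i,a)
round 3: derive span(f,f) via R1 from span(f,c), blue(c,f)
round 3: derive span(f,g) via R1 from span(f,c), blue(c,g)
round 3: derive span(i,a) via R1 from span(i,i), blue(i,a)
round 4: derive span(c,a) via R1 from span(c,i), blue(i,a)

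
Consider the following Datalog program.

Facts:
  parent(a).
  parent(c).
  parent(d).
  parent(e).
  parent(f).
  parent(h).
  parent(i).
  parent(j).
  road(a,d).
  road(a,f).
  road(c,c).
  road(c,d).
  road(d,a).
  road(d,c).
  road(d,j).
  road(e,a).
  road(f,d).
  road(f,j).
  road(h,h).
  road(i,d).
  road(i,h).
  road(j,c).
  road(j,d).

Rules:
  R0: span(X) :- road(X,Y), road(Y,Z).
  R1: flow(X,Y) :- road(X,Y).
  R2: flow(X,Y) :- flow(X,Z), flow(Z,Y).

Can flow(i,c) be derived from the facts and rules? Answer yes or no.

round 1: derive flow(a,d) via R1 from road(a,d)
round 1: derive flow(a,f) via R1 from road(a,f)
round 1: derive flow(c,c) via R1 from road(c,c)
round 1: derive flow(c,d) via R1 from road(c,d)
round 1: derive flow(d,a) via R1 from road(d,a)
round 1: derive flow(d,c) via R1 from road(d,c)
round 1: derive flow(d,j) via R1 from road(d,j)
round 1: derive flow(e,a) via R1 from road(e,a)
round 1: derive flow(f,d) via R1 from road(f,d)
round 1: derive flow(f,j) via R1 from road(f,j)
round 1: derive flow(h,h) via R1 from road(h,h)
round 1: derive flow(i,d) via R1 from road(i,d)
round 1: derive flow(i,h) via R1 from road(i,h)
round 1: derive flow(j,c) via R1 from road(j,c)
round 1: derive flow(j,d) via R1 from road(j,d)
round 2: derive flow(a,a) via R2 from flow(a,d), flow(d,a)
round 2: derive flow(a,c) via R2 from flow(a,d), flow(d,c)
round 2: derive flow(a,j) via R2 from flow(a,d), flow(d,j)
round 2: derive flow(c,a) via R2 from flow(c,d), flow(d,a)
round 2: derive flow(c,j) via R2 from flow(c,d), flow(d,j)
round 2: derive flow(d,d) via R2 from flow(d,a), flow(a,d)
round 2: derive flow(d,f) via R2 from flow(d,a), flow(a,f)
round 2: derive flow(e,d) via R2 from flow(e,a), flow(a,d)
round 2: derive flow(e,f) via R2 from flow(e,a), flow(a,f)
round 2: derive flow(f,a) via R2 from flow(f,d), flow(d,a)
round 2: derive flow(f,c) via R2 from flow(f,d), flow(d,c)
round 2: derive flow(i,a) via R2 from flow(i,d), flow(d,a)
round 2: derive flow(i,c) via R2 from flow(i,d), flow(d,c)
round 2: derive flow(i,j) via R2 from flow(i,d), flow(d,j)
round 2: derive flow(j,a) via R2 from flow(j,d), flow(d,a)
round 2: derive flow(j,j) via R2 from flow(j,d), flow(d,j)
round 3: derive flow(c,f) via R2 from flow(c,a), flow(a,f)
round 3: derive flow(e,c) via R2 from flow(e,a), flow(a,c)
round 3: derive flow(e,j) via R2 from flow(e,a), flow(a,j)
round 3: derive flow(f,f) via R2 from flow(f,a), flow(a,f)
round 3: derive flow(i,f) via R2 from flow(i,a), flow(a,f)
round 3: derive flow(j,f) via R2 from flow(j,a), flow(a,f)

yes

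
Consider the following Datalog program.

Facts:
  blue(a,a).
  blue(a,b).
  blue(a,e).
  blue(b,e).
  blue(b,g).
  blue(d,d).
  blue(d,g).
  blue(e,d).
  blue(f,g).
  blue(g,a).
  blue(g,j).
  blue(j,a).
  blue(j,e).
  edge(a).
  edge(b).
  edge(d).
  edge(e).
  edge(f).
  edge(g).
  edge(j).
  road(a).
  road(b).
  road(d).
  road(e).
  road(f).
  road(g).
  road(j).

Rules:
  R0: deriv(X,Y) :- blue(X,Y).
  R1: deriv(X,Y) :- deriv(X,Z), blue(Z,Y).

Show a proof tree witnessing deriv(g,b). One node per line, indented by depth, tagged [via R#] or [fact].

deriv(g,b)  [via R1]
  deriv(g,a)  [via R0]
    blue(g,a)  [fact]
  blue(a,b)  [fact]

round 1: derive deriv(a,a) via R0 from blue(a,a)
round 1: derive deriv(a,b) via R0 from blue(a,b)
round 1: derive deriv(a,e) via R0 from blue(a,e)
round 1: derive deriv(b,e) via R0 from blue(b,e)
round 1: derive deriv(b,g) via R0 from blue(b,g)
round 1: derive deriv(d,d) via R0 from blue(d,d)
round 1: derive deriv(d,g) via R0 from blue(d,g)
round 1: derive deriv(e,d) via R0 from blue(e,d)
round 1: derive deriv(f,g) via R0 from blue(f,g)
round 1: derive deriv(g,a) via R0 from blue(g,a)
round 1: derive deriv(g,j) via R0 from blue(g,j)
round 1: derive deriv(j,a) via R0 from blue(j,a)
round 1: derive deriv(j,e) via R0 from blue(j,e)
round 2: derive deriv(a,d) via R1 from deriv(a,e), blue(e,d)
round 2: derive deriv(a,g) via R1 from deriv(a,b), blue(b,g)
round 2: derive deriv(b,a) via R1 from deriv(b,g), blue(g,a)
round 2: derive deriv(b,d) via R1 from deriv(b,e), blue(e,d)
round 2: derive deriv(b,j) via R1 from deriv(b,g), blue(g,j)
round 2: derive deriv(d,a) via R1 from deriv(d,g), blue(g,a)
round 2: derive deriv(d,j) via R1 from deriv(d,g), blue(g,j)
round 2: derive deriv(e,g) via R1 from deriv(e,d), blue(d,g)
round 2: derive deriv(f,a) via R1 from deriv(f,g), blue(g,a)
round 2: derive deriv(f,j) via R1 from deriv(f,g), blue(g,j)
round 2: derive deriv(g,b) via R1 from deriv(g,a), blue(a,b)
round 2: derive deriv(g,e) via R1 from deriv(g,a), blue(a,e)
round 2: derive deriv(j,b) via R1 from deriv(j,a), blue(a,b)
round 2: derive deriv(j,d) via R1 from deriv(j,e), blue(e,d)
round 3: derive deriv(a,j) via R1 from deriv(a,g), blue(g,j)
round 3: derive deriv(b,b) via R1 from deriv(b,a), blue(a,b)
round 3: derive deriv(d,b) via R1 from deriv(d,a), blue(a,b)
round 3: derive deriv(d,e) via R1 from deriv(d,a), blue(a,e)
round 3: derive deriv(e,a) via R1 from deriv(e,g), blue(g,a)
round 3: derive deriv(e,j) via R1 from deriv(e,g), blue(g,j)
round 3: derive deriv(f,b) via R1 from deriv(f,a), blue(a,b)
round 3: derive deriv(f,e) via R1 from deriv(f,a), blue(a,e)
round 3: derive deriv(g,d) via R1 from deriv(g,e), blue(e,d)
round 3: derive deriv(g,g) via R1 from deriv(g,b), blue(b,g)
round 3: derive deriv(j,g) via R1 from deriv(j,b), blue(b,g)
round 4: derive deriv(e,b) via R1 from deriv(e,a), blue(a,b)
round 4: derive deriv(e,e) via R1 from deriv(e,a), blue(a,e)
round 4: derive deriv(f,d) via R1 from deriv(f,e), blue(e,d)
round 4: derive deriv(j,j) via R1 from deriv(j,g), blue(g,j)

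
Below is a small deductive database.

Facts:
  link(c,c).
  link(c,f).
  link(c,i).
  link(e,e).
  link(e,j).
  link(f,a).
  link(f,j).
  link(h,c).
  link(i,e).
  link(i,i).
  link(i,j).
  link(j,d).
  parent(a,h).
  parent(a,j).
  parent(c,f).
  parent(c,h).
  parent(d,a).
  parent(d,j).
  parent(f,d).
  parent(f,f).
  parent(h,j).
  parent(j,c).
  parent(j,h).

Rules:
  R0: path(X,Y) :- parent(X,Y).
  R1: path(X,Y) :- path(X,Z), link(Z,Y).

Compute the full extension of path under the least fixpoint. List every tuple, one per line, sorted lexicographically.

round 1: derive path(a,h) via R0 from parent(a,h)
round 1: derive path(a,j) via R0 from parent(a,j)
round 1: derive path(c,f) via R0 from parent(c,f)
round 1: derive path(c,h) via R0 from parent(c,h)
round 1: derive path(d,a) via R0 from parent(d,a)
round 1: derive path(d,j) via R0 from parent(d,j)
round 1: derive path(f,d) via R0 from parent(f,d)
round 1: derive path(f,f) via R0 from parent(f,f)
round 1: derive path(h,j) via R0 from parent(h,j)
round 1: derive path(j,c) via R0 from parent(j,c)
round 1: derive path(j,h) via R0 from parent(j,h)
round 2: derive path(a,c) via R1 from path(a,h), link(h,c)
round 2: derive path(a,d) via R1 from path(a,j), link(j,d)
round 2: derive path(c,a) via R1 from path(c,f), link(f,a)
round 2: derive path(c,c) via R1 from path(c,h), link(h,c)
round 2: derive path(c,j) via R1 from path(c,f), link(f,j)
round 2: derive path(d,d) via R1 from path(d,j), link(j,d)
round 2: derive path(f,a) via R1 from path(f,f), link(f,a)
round 2: derive path(f,j) via R1 from path(f,f), link(f,j)
round 2: derive path(h,d) via R1 from path(h,j), link(j,d)
round 2: derive path(j,f) via R1 from path(j,c), link(c,f)
round 2: derive path(j,i) via R1 from path(j,c), link(c,i)
round 3: derive path(a,f) via R1 from path(a,c), link(c,f)
round 3: derive path(a,i) via R1 from path(a,c), link(c,i)
round 3: derive path(c,d) via R1 from path(c,j), link(j,d)
round 3: derive path(c,i) via R1 from path(c,c), link(c,i)
round 3: derive path(j,a) via R1 from path(j,f), link(f,a)
round 3: derive path(j,e) via R1 from path(j,i), link(i,e)
round 3: derive path(j,j) via R1 from path(j,f), link(f,j)
round 4: derive path(a,a) via R1 from path(a,f), link(f,a)
round 4: derive path(a,e) via R1 from path(a,i), link(i,e)
round 4: derive path(c,e) via R1 from path(c,i), link(i,e)
round 4: derive path(j,d) via R1 from path(j,j), link(j,d)

path(a,a)
path(a,c)
path(a,d)
path(a,e)
path(a,f)
path(a,h)
path(a,i)
path(a,j)
path(c,a)
path(c,c)
path(c,d)
path(c,e)
path(c,f)
path(c,h)
path(c,i)
path(c,j)
path(d,a)
path(d,d)
path(d,j)
path(f,a)
path(f,d)
path(f,f)
path(f,j)
path(h,d)
path(h,j)
path(j,a)
path(j,c)
path(j,d)
path(j,e)
path(j,f)
path(j,h)
path(j,i)
path(j,j)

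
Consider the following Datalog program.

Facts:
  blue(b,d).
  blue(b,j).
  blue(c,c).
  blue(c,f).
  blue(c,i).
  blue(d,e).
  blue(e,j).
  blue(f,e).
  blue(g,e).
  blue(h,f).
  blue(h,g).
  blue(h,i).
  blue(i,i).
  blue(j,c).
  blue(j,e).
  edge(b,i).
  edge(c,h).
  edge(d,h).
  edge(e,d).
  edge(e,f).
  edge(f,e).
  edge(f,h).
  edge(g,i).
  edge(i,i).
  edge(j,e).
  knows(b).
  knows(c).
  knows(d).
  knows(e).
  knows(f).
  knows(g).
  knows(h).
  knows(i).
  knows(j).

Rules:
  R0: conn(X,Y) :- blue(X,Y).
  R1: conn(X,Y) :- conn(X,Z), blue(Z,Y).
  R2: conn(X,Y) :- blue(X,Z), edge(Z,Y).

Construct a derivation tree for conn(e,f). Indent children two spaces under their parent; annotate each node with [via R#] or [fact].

round 1: derive conn(b,d) via R0 from blue(b,d)
round 1: derive conn(b,j) via R0 from blue(b,j)
round 1: derive conn(c,c) via R0 from blue(c,c)
round 1: derive conn(c,f) via R0 from blue(c,f)
round 1: derive conn(c,i) via R0 from blue(c,i)
round 1: derive conn(d,e) via R0 from blue(d,e)
round 1: derive conn(e,j) via R0 from blue(e,j)
round 1: derive conn(f,e) via R0 from blue(f,e)
round 1: derive conn(g,e) via R0 from blue(g,e)
round 1: derive conn(h,f) via R0 from blue(h,f)
round 1: derive conn(h,g) via R0 from blue(h,g)
round 1: derive conn(h,i) via R0 from blue(h,i)
round 1: derive conn(i,i) via R0 from blue(i,i)
round 1: derive conn(j,c) via R0 from blue(j,c)
round 1: derive conn(j,e) via R0 from blue(j,e)
round 1: derive conn(b,e) via R2 from blue(b,j), edge(j,e)
round 1: derive conn(b,h) via R2 from blue(b,d), edge(d,h)
round 1: derive conn(c,e) via R2 from blue(c,f), edge(f,e)
round 1: derive conn(c,h) via R2 from blue(c,c), edge(c,h)
round 1: derive conn(d,d) via R2 from blue(d,e), edge(e,d)
round 1: derive conn(d,f) via R2 from blue(d,e), edge(e,f)
round 1: derive conn(e,e) via R2 from blue(e,j), edge(j,e)
round 1: derive conn(f,d) via R2 from blue(f,e), edge(e,d)
round 1: derive conn(f,f) via R2 from blue(f,e), edge(e,f)
round 1: derive conn(g,d) via R2 from blue(g,e), edge(e,d)
round 1: derive conn(g,f) via R2 from blue(g,e), edge(e,f)
round 1: derive conn(h,e) via R2 from blue(h,f), edge(f,e)
round 1: derive conn(h,h) via R2 from blue(h,f), edge(f,h)
round 1: derive conn(j,d) via R2 from blue(j,e), edge(e,d)
round 1: derive conn(j,f) via R2 from blue(j,e), edge(e,f)
round 1: derive conn(j,h) via R2 from blue(j,c), edge(c,h)
round 2: derive conn(b,c) via R1 from conn(b,j), blue(j,c)
round 2: derive conn(b,f) via R1 from conn(b,h), blue(h,f)
round 2: derive conn(b,g) via R1 from conn(b,h), blue(h,g)
round 2: derive conn(b,i) via R1 from conn(b,h), blue(h,i)
round 2: derive conn(c,g) via R1 from conn(c,h), blue(h,g)
round 2: derive conn(c,j) via R1 from conn(c,e), blue(e,j)
round 2: derive conn(d,j) via R1 from conn(d,e), blue(e,j)
round 2: derive conn(e,c) via R1 from conn(e,j), blue(j,c)
round 2: derive conn(f,j) via R1 from conn(f,e), blue(e,j)
round 2: derive conn(g,j) via R1 from conn(g,e), blue(e,j)
round 2: derive conn(h,j) via R1 from conn(h,e), blue(e,j)
round 2: derive conn(j,g) via R1 from conn(j,h), blue(h,g)
round 2: derive conn(j,i) via R1 from conn(j,c), blue(c,i)
round 2: derive conn(j,j) via R1 from conn(j,e), blue(e,j)
round 3: derive conn(d,c) via R1 from conn(d,j), blue(j,c)
round 3: derive conn(e,f) via R1 from conn(e,c), blue(c,f)
round 3: derive conn(e,i) via R1 from conn(e,c), blue(c,i)
round 3: derive conn(f,c) via R1 from conn(f,j), blue(j,c)
round 3: derive conn(g,c) via R1 from conn(g,j), blue(j,c)
round 3: derive conn(h,c) via R1 from conn(h,j), blue(j,c)
round 4: derive conn(d,i) via R1 from conn(d,c), blue(c,i)
round 4: derive conn(f,i) via R1 from conn(f,c), blue(c,i)
round 4: derive conn(g,i) via R1 from conn(g,c), blue(c,i)

conn(e,f)  [via R1]
  conn(e,c)  [via R1]
    conn(e,j)  [via R0]
      blue(e,j)  [fact]
    blue(j,c)  [fact]
  blue(c,f)  [fact]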